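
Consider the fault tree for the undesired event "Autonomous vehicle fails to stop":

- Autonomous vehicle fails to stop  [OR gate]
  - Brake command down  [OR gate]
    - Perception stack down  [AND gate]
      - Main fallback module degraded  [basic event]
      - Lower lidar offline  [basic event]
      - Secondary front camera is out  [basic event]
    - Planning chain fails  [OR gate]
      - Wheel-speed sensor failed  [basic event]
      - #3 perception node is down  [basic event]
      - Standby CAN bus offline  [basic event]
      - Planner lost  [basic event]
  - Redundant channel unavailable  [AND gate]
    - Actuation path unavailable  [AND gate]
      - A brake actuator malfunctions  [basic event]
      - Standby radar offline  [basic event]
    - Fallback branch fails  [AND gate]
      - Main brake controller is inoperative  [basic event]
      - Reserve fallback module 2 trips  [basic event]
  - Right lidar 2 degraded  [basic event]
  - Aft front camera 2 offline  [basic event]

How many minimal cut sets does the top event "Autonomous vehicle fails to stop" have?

Perception stack down [AND]: one cut set from each child combined → 1 × 1 × 1 = 1 cut set(s).
Planning chain fails [OR]: union of children's cut sets → 4 cut set(s).
Brake command down [OR]: union of children's cut sets → 5 cut set(s).
Actuation path unavailable [AND]: one cut set from each child combined → 1 × 1 = 1 cut set(s).
Fallback branch fails [AND]: one cut set from each child combined → 1 × 1 = 1 cut set(s).
Redundant channel unavailable [AND]: one cut set from each child combined → 1 × 1 = 1 cut set(s).
Autonomous vehicle fails to stop [OR]: union of children's cut sets → 8 cut set(s).
Minimal cut sets: {Lower lidar offline, Main fallback module degraded, Secondary front camera is out}; {Wheel-speed sensor failed}; {#3 perception node is down}; {Standby CAN bus offline}; {Planner lost}; {A brake actuator malfunctions, Main brake controller is inoperative, Reserve fallback module 2 trips, Standby radar offline}; {Right lidar 2 degraded}; {Aft front camera 2 offline}.

8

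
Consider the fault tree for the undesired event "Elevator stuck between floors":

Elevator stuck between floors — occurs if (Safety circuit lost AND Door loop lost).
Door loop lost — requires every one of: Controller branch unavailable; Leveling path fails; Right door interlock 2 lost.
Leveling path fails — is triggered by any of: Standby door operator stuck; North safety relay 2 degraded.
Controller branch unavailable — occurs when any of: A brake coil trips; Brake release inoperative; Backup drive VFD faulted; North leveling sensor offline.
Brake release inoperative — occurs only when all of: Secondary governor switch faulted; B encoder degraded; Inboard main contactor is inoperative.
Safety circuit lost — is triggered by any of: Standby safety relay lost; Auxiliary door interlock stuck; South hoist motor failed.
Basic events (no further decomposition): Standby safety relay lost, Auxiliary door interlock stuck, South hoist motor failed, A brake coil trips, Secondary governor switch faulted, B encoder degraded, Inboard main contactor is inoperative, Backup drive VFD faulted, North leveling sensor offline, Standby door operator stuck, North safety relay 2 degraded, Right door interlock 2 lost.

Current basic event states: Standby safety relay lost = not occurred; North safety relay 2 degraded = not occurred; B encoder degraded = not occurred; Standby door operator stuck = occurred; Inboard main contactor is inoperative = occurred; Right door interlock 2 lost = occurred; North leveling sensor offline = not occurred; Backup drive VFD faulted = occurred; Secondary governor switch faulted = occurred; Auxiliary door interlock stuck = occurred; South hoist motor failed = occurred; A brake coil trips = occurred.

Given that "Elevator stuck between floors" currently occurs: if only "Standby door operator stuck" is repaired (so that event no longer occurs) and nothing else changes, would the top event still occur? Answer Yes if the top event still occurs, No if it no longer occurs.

No

Counterfactual: set "Standby door operator stuck" to not occurred.
Safety circuit lost [OR]: Standby safety relay lost=not, Auxiliary door interlock stuck=occurs, South hoist motor failed=occurs → at least one input occurs → occurs.
Brake release inoperative [AND]: Secondary governor switch faulted=occurs, B encoder degraded=not, Inboard main contactor is inoperative=occurs → not all inputs occur → does not occur.
Controller branch unavailable [OR]: A brake coil trips=occurs, Brake release inoperative=not, Backup drive VFD faulted=occurs, North leveling sensor offline=not → at least one input occurs → occurs.
Leveling path fails [OR]: Standby door operator stuck=not, North safety relay 2 degraded=not → no input occurs → does not occur.
Door loop lost [AND]: Controller branch unavailable=occurs, Leveling path fails=not, Right door interlock 2 lost=occurs → not all inputs occur → does not occur.
Elevator stuck between floors [AND]: Safety circuit lost=occurs, Door loop lost=not → not all inputs occur → does not occur.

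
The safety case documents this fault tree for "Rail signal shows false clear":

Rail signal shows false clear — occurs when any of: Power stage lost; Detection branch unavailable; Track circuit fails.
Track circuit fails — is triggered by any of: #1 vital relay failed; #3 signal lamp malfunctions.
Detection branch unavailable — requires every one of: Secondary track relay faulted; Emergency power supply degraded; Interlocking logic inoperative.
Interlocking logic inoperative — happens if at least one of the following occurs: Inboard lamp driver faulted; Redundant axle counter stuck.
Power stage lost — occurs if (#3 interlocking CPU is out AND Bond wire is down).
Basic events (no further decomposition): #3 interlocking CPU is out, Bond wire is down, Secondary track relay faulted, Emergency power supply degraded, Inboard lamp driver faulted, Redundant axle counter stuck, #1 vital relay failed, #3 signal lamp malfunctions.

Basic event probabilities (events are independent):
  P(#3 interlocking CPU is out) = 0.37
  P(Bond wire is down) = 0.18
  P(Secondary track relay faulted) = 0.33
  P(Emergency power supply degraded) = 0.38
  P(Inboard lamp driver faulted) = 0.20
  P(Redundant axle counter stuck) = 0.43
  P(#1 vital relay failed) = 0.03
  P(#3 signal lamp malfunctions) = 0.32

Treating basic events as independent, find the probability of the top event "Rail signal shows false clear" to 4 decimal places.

0.4263

P(Power stage lost) [AND] = 0.37 × 0.18 = 0.066600
P(Interlocking logic inoperative) [OR] = 1 − (1−0.20) × (1−0.43) = 0.544000
P(Detection branch unavailable) [AND] = 0.33 × 0.38 × 0.544000 = 0.068218
P(Track circuit fails) [OR] = 1 − (1−0.03) × (1−0.32) = 0.340400
P(Rail signal shows false clear) [OR] = 1 − (1−0.066600) × (1−0.068218) × (1−0.340400) = 0.426329
Rounded to 4 decimal places: P(Rail signal shows false clear) ≈ 0.4263.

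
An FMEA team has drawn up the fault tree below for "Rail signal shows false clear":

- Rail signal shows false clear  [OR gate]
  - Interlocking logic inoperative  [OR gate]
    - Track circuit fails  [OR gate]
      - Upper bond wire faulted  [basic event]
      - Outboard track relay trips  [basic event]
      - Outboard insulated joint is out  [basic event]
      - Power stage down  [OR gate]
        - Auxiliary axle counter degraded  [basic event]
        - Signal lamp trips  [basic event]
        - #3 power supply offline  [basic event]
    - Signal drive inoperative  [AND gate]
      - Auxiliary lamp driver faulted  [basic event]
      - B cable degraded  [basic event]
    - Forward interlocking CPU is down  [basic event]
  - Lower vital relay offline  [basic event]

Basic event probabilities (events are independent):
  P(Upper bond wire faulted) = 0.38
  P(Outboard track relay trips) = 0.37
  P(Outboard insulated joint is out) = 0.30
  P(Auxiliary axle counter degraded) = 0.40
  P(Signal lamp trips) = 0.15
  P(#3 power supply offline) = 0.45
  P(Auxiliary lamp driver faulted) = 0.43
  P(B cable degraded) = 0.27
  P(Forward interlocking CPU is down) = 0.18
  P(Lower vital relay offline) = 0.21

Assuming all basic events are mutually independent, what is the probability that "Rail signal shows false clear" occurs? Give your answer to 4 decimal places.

P(Power stage down) [OR] = 1 − (1−0.40) × (1−0.15) × (1−0.45) = 0.719500
P(Track circuit fails) [OR] = 1 − (1−0.38) × (1−0.37) × (1−0.30) × (1−0.719500) = 0.923306
P(Signal drive inoperative) [AND] = 0.43 × 0.27 = 0.116100
P(Interlocking logic inoperative) [OR] = 1 − (1−0.923306) × (1−0.116100) × (1−0.18) = 0.944412
P(Rail signal shows false clear) [OR] = 1 − (1−0.944412) × (1−0.21) = 0.956085
Rounded to 4 decimal places: P(Rail signal shows false clear) ≈ 0.9561.

0.9561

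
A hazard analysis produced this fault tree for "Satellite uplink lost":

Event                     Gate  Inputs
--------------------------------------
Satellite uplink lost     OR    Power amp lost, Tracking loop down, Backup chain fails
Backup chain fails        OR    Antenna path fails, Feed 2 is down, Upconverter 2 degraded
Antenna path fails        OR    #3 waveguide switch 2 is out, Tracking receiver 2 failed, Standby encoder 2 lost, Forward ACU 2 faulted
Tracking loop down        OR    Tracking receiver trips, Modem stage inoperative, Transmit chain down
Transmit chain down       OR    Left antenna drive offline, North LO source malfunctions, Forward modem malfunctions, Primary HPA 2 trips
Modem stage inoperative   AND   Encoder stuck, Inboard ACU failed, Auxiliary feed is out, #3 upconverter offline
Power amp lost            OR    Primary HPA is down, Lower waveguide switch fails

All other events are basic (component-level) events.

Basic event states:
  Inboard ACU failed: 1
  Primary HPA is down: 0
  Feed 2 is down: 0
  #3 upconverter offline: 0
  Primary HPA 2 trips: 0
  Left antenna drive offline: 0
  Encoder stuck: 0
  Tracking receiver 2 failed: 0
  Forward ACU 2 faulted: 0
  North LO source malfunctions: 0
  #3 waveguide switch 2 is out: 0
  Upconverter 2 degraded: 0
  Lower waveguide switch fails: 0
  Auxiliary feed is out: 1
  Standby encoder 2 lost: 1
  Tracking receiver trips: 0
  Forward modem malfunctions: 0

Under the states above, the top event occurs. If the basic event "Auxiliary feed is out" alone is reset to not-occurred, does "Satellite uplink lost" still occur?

Yes

Counterfactual: set "Auxiliary feed is out" to not occurred.
Power amp lost [OR]: Primary HPA is down=not, Lower waveguide switch fails=not → no input occurs → does not occur.
Modem stage inoperative [AND]: Encoder stuck=not, Inboard ACU failed=occurs, Auxiliary feed is out=not, #3 upconverter offline=not → not all inputs occur → does not occur.
Transmit chain down [OR]: Left antenna drive offline=not, North LO source malfunctions=not, Forward modem malfunctions=not, Primary HPA 2 trips=not → no input occurs → does not occur.
Tracking loop down [OR]: Tracking receiver trips=not, Modem stage inoperative=not, Transmit chain down=not → no input occurs → does not occur.
Antenna path fails [OR]: #3 waveguide switch 2 is out=not, Tracking receiver 2 failed=not, Standby encoder 2 lost=occurs, Forward ACU 2 faulted=not → at least one input occurs → occurs.
Backup chain fails [OR]: Antenna path fails=occurs, Feed 2 is down=not, Upconverter 2 degraded=not → at least one input occurs → occurs.
Satellite uplink lost [OR]: Power amp lost=not, Tracking loop down=not, Backup chain fails=occurs → at least one input occurs → occurs.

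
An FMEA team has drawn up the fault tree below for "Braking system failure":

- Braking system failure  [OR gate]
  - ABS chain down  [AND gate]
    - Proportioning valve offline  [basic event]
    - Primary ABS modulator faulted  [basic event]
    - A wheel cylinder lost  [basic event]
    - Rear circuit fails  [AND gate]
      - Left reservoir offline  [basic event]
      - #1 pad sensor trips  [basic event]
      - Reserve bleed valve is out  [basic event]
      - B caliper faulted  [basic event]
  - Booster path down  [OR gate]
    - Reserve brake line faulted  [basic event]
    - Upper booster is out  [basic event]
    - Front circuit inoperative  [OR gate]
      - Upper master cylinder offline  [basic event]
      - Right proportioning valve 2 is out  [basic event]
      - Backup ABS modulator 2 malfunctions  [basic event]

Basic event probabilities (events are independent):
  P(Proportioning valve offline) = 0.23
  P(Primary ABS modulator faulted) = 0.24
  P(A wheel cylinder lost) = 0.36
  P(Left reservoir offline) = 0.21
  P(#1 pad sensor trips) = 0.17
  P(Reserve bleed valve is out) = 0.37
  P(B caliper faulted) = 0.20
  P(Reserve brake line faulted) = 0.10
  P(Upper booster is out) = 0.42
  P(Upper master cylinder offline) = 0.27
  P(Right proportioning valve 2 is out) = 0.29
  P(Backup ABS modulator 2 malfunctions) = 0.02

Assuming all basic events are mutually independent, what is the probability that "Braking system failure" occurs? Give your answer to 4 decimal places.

0.7349

P(Rear circuit fails) [AND] = 0.21 × 0.17 × 0.37 × 0.20 = 0.002642
P(ABS chain down) [AND] = 0.23 × 0.24 × 0.36 × 0.002642 = 0.000053
P(Front circuit inoperative) [OR] = 1 − (1−0.27) × (1−0.29) × (1−0.02) = 0.492066
P(Booster path down) [OR] = 1 − (1−0.10) × (1−0.42) × (1−0.492066) = 0.734858
P(Braking system failure) [OR] = 1 − (1−0.000053) × (1−0.734858) = 0.734872
Rounded to 4 decimal places: P(Braking system failure) ≈ 0.7349.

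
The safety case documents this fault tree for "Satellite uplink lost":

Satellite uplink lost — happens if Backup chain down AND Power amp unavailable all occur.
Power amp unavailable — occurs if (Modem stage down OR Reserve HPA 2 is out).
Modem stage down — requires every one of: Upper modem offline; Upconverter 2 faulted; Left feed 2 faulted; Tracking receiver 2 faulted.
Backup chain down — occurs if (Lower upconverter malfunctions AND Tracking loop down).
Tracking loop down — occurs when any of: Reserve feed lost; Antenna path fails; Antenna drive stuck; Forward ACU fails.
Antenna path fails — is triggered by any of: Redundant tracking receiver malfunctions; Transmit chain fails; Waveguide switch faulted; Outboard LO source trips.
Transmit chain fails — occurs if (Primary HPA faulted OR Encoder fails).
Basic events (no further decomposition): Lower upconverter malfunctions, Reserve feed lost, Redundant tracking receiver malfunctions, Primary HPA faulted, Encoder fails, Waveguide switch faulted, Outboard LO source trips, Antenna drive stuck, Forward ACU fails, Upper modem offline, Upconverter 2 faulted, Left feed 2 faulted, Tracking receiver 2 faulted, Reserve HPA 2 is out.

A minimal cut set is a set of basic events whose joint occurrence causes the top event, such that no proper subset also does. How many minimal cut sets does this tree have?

16

Transmit chain fails [OR]: union of children's cut sets → 2 cut set(s).
Antenna path fails [OR]: union of children's cut sets → 5 cut set(s).
Tracking loop down [OR]: union of children's cut sets → 8 cut set(s).
Backup chain down [AND]: one cut set from each child combined → 1 × 8 = 8 cut set(s).
Modem stage down [AND]: one cut set from each child combined → 1 × 1 × 1 × 1 = 1 cut set(s).
Power amp unavailable [OR]: union of children's cut sets → 2 cut set(s).
Satellite uplink lost [AND]: one cut set from each child combined → 8 × 2 = 16 cut set(s).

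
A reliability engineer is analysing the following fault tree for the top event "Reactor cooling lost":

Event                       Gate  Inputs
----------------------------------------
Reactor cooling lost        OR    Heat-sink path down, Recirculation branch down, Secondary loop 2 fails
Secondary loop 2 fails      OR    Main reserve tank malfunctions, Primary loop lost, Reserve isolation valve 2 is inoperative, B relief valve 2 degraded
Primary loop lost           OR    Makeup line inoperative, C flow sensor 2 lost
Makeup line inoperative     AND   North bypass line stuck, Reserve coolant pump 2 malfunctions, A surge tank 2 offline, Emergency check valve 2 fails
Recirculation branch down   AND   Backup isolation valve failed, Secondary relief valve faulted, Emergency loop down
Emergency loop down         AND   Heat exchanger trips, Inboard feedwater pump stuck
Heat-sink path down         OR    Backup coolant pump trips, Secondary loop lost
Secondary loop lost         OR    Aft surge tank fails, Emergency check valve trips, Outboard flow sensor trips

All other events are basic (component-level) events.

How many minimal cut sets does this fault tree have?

Secondary loop lost [OR]: union of children's cut sets → 3 cut set(s).
Heat-sink path down [OR]: union of children's cut sets → 4 cut set(s).
Emergency loop down [AND]: one cut set from each child combined → 1 × 1 = 1 cut set(s).
Recirculation branch down [AND]: one cut set from each child combined → 1 × 1 × 1 = 1 cut set(s).
Makeup line inoperative [AND]: one cut set from each child combined → 1 × 1 × 1 × 1 = 1 cut set(s).
Primary loop lost [OR]: union of children's cut sets → 2 cut set(s).
Secondary loop 2 fails [OR]: union of children's cut sets → 5 cut set(s).
Reactor cooling lost [OR]: union of children's cut sets → 10 cut set(s).
Minimal cut sets: {Backup coolant pump trips}; {Aft surge tank fails}; {Emergency check valve trips}; {Outboard flow sensor trips}; {Backup isolation valve failed, Heat exchanger trips, Inboard feedwater pump stuck, Secondary relief valve faulted}; {Main reserve tank malfunctions}; {A surge tank 2 offline, Emergency check valve 2 fails, North bypass line stuck, Reserve coolant pump 2 malfunctions}; {C flow sensor 2 lost}; {Reserve isolation valve 2 is inoperative}; {B relief valve 2 degraded}.

10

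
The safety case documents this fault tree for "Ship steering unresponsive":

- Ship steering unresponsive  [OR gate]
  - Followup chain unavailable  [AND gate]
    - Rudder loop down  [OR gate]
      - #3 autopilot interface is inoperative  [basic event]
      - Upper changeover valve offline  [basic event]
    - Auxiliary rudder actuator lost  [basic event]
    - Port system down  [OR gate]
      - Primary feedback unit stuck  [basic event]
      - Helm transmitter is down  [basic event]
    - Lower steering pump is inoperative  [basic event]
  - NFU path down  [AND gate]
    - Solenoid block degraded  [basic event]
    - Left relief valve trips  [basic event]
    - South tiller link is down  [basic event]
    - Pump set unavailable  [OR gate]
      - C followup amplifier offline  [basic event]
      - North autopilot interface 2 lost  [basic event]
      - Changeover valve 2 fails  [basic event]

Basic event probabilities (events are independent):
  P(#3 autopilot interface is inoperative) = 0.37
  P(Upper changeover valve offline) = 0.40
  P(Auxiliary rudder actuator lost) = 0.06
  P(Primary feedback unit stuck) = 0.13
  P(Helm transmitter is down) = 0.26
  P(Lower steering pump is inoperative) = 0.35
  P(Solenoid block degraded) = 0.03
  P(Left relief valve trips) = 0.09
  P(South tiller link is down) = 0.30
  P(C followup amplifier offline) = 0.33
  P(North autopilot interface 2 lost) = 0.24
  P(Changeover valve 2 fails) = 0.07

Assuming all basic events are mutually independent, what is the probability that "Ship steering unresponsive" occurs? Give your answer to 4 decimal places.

0.0051

P(Rudder loop down) [OR] = 1 − (1−0.37) × (1−0.40) = 0.622000
P(Port system down) [OR] = 1 − (1−0.13) × (1−0.26) = 0.356200
P(Followup chain unavailable) [AND] = 0.622000 × 0.06 × 0.356200 × 0.35 = 0.004653
P(Pump set unavailable) [OR] = 1 − (1−0.33) × (1−0.24) × (1−0.07) = 0.526444
P(NFU path down) [AND] = 0.03 × 0.09 × 0.30 × 0.526444 = 0.000426
P(Ship steering unresponsive) [OR] = 1 − (1−0.004653) × (1−0.000426) = 0.005077
Rounded to 4 decimal places: P(Ship steering unresponsive) ≈ 0.0051.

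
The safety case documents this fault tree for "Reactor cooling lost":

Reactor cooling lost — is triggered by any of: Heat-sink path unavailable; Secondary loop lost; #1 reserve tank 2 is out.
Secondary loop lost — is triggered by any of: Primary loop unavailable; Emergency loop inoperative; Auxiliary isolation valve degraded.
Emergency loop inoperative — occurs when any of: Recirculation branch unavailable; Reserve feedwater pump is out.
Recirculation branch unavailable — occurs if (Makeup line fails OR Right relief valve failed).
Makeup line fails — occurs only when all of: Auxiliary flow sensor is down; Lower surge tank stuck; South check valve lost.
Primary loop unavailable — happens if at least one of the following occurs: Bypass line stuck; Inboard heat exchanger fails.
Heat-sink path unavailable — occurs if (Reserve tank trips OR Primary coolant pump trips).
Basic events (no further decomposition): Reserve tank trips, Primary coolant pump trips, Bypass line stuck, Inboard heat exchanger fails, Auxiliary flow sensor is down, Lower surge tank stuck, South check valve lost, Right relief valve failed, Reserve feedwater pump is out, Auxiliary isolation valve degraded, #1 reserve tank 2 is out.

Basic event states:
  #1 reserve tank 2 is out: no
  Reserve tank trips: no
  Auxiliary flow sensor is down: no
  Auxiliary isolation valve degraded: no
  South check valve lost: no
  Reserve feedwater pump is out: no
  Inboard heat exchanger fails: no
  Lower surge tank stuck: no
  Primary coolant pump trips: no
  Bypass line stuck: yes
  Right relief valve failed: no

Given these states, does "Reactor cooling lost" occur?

Yes

Heat-sink path unavailable [OR]: Reserve tank trips=not, Primary coolant pump trips=not → no input occurs → does not occur.
Primary loop unavailable [OR]: Bypass line stuck=occurs, Inboard heat exchanger fails=not → at least one input occurs → occurs.
Makeup line fails [AND]: Auxiliary flow sensor is down=not, Lower surge tank stuck=not, South check valve lost=not → not all inputs occur → does not occur.
Recirculation branch unavailable [OR]: Makeup line fails=not, Right relief valve failed=not → no input occurs → does not occur.
Emergency loop inoperative [OR]: Recirculation branch unavailable=not, Reserve feedwater pump is out=not → no input occurs → does not occur.
Secondary loop lost [OR]: Primary loop unavailable=occurs, Emergency loop inoperative=not, Auxiliary isolation valve degraded=not → at least one input occurs → occurs.
Reactor cooling lost [OR]: Heat-sink path unavailable=not, Secondary loop lost=occurs, #1 reserve tank 2 is out=not → at least one input occurs → occurs.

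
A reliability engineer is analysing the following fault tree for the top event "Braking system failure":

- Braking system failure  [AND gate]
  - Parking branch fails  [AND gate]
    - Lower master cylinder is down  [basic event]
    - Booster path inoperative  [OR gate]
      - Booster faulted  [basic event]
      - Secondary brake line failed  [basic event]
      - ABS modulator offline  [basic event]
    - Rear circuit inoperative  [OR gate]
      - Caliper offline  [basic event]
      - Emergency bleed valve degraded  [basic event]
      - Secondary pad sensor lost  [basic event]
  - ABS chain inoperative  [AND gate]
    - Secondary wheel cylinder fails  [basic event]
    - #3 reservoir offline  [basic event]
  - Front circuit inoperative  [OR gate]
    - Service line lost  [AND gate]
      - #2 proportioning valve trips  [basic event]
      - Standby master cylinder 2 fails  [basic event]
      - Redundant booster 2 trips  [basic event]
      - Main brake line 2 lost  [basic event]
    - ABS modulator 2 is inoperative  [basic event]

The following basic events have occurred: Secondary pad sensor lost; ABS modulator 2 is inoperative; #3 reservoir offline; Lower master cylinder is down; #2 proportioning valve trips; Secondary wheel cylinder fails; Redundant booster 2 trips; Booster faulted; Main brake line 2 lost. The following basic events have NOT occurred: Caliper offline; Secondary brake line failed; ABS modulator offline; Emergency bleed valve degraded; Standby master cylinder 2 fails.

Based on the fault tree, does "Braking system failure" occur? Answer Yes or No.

Booster path inoperative [OR]: Booster faulted=occurs, Secondary brake line failed=not, ABS modulator offline=not → at least one input occurs → occurs.
Rear circuit inoperative [OR]: Caliper offline=not, Emergency bleed valve degraded=not, Secondary pad sensor lost=occurs → at least one input occurs → occurs.
Parking branch fails [AND]: Lower master cylinder is down=occurs, Booster path inoperative=occurs, Rear circuit inoperative=occurs → all inputs occur → occurs.
ABS chain inoperative [AND]: Secondary wheel cylinder fails=occurs, #3 reservoir offline=occurs → all inputs occur → occurs.
Service line lost [AND]: #2 proportioning valve trips=occurs, Standby master cylinder 2 fails=not, Redundant booster 2 trips=occurs, Main brake line 2 lost=occurs → not all inputs occur → does not occur.
Front circuit inoperative [OR]: Service line lost=not, ABS modulator 2 is inoperative=occurs → at least one input occurs → occurs.
Braking system failure [AND]: Parking branch fails=occurs, ABS chain inoperative=occurs, Front circuit inoperative=occurs → all inputs occur → occurs.

Yes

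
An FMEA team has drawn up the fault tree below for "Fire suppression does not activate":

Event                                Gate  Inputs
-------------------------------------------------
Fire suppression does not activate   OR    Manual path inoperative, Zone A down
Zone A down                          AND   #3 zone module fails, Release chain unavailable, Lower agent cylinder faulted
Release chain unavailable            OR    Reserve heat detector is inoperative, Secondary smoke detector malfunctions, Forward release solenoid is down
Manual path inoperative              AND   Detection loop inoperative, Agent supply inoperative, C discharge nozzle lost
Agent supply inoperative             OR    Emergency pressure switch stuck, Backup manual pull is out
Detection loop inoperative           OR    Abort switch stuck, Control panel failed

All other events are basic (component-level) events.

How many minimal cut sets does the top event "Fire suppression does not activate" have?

Detection loop inoperative [OR]: union of children's cut sets → 2 cut set(s).
Agent supply inoperative [OR]: union of children's cut sets → 2 cut set(s).
Manual path inoperative [AND]: one cut set from each child combined → 2 × 2 × 1 = 4 cut set(s).
Release chain unavailable [OR]: union of children's cut sets → 3 cut set(s).
Zone A down [AND]: one cut set from each child combined → 1 × 3 × 1 = 3 cut set(s).
Fire suppression does not activate [OR]: union of children's cut sets → 7 cut set(s).
Minimal cut sets: {Abort switch stuck, C discharge nozzle lost, Emergency pressure switch stuck}; {Abort switch stuck, Backup manual pull is out, C discharge nozzle lost}; {C discharge nozzle lost, Control panel failed, Emergency pressure switch stuck}; {Backup manual pull is out, C discharge nozzle lost, Control panel failed}; {#3 zone module fails, Lower agent cylinder faulted, Reserve heat detector is inoperative}; {#3 zone module fails, Lower agent cylinder faulted, Secondary smoke detector malfunctions}; {#3 zone module fails, Forward release solenoid is down, Lower agent cylinder faulted}.

7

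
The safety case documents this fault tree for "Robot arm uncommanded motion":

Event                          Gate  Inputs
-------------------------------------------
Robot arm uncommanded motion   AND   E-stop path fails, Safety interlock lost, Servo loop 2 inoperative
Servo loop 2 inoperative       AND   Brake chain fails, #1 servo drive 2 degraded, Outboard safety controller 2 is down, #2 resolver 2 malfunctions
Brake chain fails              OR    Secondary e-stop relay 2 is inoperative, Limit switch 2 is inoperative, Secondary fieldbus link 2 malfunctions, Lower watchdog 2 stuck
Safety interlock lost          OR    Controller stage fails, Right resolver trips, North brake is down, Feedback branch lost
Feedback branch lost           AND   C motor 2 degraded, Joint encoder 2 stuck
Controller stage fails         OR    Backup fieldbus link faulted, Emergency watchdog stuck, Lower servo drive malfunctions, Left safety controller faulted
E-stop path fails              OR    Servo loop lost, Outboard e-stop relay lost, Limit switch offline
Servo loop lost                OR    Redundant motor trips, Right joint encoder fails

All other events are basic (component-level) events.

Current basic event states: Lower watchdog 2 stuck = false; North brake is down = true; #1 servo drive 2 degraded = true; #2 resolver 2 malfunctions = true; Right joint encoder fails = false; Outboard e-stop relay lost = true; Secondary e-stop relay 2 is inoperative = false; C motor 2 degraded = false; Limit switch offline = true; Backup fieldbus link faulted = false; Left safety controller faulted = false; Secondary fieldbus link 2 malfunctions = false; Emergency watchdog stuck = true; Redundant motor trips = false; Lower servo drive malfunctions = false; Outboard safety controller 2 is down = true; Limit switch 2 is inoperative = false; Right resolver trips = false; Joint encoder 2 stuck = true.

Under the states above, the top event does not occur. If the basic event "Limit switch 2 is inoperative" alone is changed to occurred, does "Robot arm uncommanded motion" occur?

Yes

Counterfactual: set "Limit switch 2 is inoperative" to occurred.
Servo loop lost [OR]: Redundant motor trips=not, Right joint encoder fails=not → no input occurs → does not occur.
E-stop path fails [OR]: Servo loop lost=not, Outboard e-stop relay lost=occurs, Limit switch offline=occurs → at least one input occurs → occurs.
Controller stage fails [OR]: Backup fieldbus link faulted=not, Emergency watchdog stuck=occurs, Lower servo drive malfunctions=not, Left safety controller faulted=not → at least one input occurs → occurs.
Feedback branch lost [AND]: C motor 2 degraded=not, Joint encoder 2 stuck=occurs → not all inputs occur → does not occur.
Safety interlock lost [OR]: Controller stage fails=occurs, Right resolver trips=not, North brake is down=occurs, Feedback branch lost=not → at least one input occurs → occurs.
Brake chain fails [OR]: Secondary e-stop relay 2 is inoperative=not, Limit switch 2 is inoperative=occurs, Secondary fieldbus link 2 malfunctions=not, Lower watchdog 2 stuck=not → at least one input occurs → occurs.
Servo loop 2 inoperative [AND]: Brake chain fails=occurs, #1 servo drive 2 degraded=occurs, Outboard safety controller 2 is down=occurs, #2 resolver 2 malfunctions=occurs → all inputs occur → occurs.
Robot arm uncommanded motion [AND]: E-stop path fails=occurs, Safety interlock lost=occurs, Servo loop 2 inoperative=occurs → all inputs occur → occurs.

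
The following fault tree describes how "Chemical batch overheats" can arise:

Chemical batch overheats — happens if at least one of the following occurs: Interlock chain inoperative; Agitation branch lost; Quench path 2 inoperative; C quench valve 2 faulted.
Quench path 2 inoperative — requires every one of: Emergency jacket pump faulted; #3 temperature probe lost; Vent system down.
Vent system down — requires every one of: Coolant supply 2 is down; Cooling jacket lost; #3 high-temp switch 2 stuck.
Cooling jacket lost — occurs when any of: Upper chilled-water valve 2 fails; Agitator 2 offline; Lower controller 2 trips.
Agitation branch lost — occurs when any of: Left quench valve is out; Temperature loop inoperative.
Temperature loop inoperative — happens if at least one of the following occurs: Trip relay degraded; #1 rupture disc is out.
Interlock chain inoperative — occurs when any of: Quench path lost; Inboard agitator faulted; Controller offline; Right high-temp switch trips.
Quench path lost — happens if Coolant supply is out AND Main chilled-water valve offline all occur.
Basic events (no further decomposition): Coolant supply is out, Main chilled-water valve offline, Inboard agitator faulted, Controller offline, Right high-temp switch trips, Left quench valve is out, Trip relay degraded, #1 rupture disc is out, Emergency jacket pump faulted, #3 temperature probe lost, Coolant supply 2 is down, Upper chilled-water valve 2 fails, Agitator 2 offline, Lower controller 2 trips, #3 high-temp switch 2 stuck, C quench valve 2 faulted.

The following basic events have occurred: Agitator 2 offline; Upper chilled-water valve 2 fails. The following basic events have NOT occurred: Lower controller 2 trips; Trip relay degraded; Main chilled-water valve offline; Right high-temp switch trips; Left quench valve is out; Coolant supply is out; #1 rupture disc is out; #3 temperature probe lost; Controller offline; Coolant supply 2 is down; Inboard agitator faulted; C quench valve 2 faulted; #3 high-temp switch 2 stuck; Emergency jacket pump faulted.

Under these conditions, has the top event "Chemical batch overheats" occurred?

Quench path lost [AND]: Coolant supply is out=not, Main chilled-water valve offline=not → not all inputs occur → does not occur.
Interlock chain inoperative [OR]: Quench path lost=not, Inboard agitator faulted=not, Controller offline=not, Right high-temp switch trips=not → no input occurs → does not occur.
Temperature loop inoperative [OR]: Trip relay degraded=not, #1 rupture disc is out=not → no input occurs → does not occur.
Agitation branch lost [OR]: Left quench valve is out=not, Temperature loop inoperative=not → no input occurs → does not occur.
Cooling jacket lost [OR]: Upper chilled-water valve 2 fails=occurs, Agitator 2 offline=occurs, Lower controller 2 trips=not → at least one input occurs → occurs.
Vent system down [AND]: Coolant supply 2 is down=not, Cooling jacket lost=occurs, #3 high-temp switch 2 stuck=not → not all inputs occur → does not occur.
Quench path 2 inoperative [AND]: Emergency jacket pump faulted=not, #3 temperature probe lost=not, Vent system down=not → not all inputs occur → does not occur.
Chemical batch overheats [OR]: Interlock chain inoperative=not, Agitation branch lost=not, Quench path 2 inoperative=not, C quench valve 2 faulted=not → no input occurs → does not occur.

No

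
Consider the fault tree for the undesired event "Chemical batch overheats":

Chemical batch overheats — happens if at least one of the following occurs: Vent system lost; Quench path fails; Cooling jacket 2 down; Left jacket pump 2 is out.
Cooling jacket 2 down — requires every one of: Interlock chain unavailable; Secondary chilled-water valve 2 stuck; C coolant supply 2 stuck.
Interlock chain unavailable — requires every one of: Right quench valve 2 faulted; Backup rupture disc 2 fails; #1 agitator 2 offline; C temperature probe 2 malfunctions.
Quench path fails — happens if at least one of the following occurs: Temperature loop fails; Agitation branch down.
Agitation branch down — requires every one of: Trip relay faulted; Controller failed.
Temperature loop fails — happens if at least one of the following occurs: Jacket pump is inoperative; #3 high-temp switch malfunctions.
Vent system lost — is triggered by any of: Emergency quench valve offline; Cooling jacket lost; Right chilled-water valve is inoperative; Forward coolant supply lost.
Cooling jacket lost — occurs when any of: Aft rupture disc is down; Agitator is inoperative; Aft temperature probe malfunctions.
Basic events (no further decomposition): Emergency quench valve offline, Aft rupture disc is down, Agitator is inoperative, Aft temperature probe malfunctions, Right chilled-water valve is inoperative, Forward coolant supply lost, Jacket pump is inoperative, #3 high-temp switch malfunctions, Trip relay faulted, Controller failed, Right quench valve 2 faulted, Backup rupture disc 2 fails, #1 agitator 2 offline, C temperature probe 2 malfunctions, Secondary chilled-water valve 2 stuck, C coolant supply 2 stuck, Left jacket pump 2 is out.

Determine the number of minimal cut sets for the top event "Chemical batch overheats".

Cooling jacket lost [OR]: union of children's cut sets → 3 cut set(s).
Vent system lost [OR]: union of children's cut sets → 6 cut set(s).
Temperature loop fails [OR]: union of children's cut sets → 2 cut set(s).
Agitation branch down [AND]: one cut set from each child combined → 1 × 1 = 1 cut set(s).
Quench path fails [OR]: union of children's cut sets → 3 cut set(s).
Interlock chain unavailable [AND]: one cut set from each child combined → 1 × 1 × 1 × 1 = 1 cut set(s).
Cooling jacket 2 down [AND]: one cut set from each child combined → 1 × 1 × 1 = 1 cut set(s).
Chemical batch overheats [OR]: union of children's cut sets → 11 cut set(s).

11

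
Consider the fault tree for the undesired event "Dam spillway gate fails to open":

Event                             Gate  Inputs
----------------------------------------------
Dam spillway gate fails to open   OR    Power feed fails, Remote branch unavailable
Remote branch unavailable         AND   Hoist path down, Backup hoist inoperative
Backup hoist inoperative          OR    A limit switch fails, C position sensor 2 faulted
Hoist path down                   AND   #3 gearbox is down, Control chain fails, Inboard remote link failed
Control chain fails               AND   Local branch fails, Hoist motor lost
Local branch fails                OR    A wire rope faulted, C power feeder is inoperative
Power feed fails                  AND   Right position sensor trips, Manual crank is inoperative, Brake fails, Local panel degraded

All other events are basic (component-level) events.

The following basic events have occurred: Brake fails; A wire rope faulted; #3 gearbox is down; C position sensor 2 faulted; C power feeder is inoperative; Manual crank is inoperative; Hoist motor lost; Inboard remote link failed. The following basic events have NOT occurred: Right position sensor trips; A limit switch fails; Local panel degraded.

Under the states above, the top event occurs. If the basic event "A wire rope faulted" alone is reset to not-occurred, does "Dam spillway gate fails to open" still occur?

Counterfactual: set "A wire rope faulted" to not occurred.
Power feed fails [AND]: Right position sensor trips=not, Manual crank is inoperative=occurs, Brake fails=occurs, Local panel degraded=not → not all inputs occur → does not occur.
Local branch fails [OR]: A wire rope faulted=not, C power feeder is inoperative=occurs → at least one input occurs → occurs.
Control chain fails [AND]: Local branch fails=occurs, Hoist motor lost=occurs → all inputs occur → occurs.
Hoist path down [AND]: #3 gearbox is down=occurs, Control chain fails=occurs, Inboard remote link failed=occurs → all inputs occur → occurs.
Backup hoist inoperative [OR]: A limit switch fails=not, C position sensor 2 faulted=occurs → at least one input occurs → occurs.
Remote branch unavailable [AND]: Hoist path down=occurs, Backup hoist inoperative=occurs → all inputs occur → occurs.
Dam spillway gate fails to open [OR]: Power feed fails=not, Remote branch unavailable=occurs → at least one input occurs → occurs.

Yes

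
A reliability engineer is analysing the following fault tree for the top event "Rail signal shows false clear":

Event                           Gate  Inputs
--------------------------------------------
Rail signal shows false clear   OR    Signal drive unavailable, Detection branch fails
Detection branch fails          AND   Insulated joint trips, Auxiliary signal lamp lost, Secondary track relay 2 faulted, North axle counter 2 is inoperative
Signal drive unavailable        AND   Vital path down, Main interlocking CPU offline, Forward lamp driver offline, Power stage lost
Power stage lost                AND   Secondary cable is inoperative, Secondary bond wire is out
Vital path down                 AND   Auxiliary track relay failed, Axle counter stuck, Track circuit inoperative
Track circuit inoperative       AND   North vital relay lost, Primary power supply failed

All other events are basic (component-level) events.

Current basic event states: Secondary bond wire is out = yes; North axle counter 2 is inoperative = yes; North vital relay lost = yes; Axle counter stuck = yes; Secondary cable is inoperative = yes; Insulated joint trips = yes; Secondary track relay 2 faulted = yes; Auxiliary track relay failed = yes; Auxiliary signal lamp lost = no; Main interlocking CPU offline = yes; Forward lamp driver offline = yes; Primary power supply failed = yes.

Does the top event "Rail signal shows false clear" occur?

Yes

Track circuit inoperative [AND]: North vital relay lost=occurs, Primary power supply failed=occurs → all inputs occur → occurs.
Vital path down [AND]: Auxiliary track relay failed=occurs, Axle counter stuck=occurs, Track circuit inoperative=occurs → all inputs occur → occurs.
Power stage lost [AND]: Secondary cable is inoperative=occurs, Secondary bond wire is out=occurs → all inputs occur → occurs.
Signal drive unavailable [AND]: Vital path down=occurs, Main interlocking CPU offline=occurs, Forward lamp driver offline=occurs, Power stage lost=occurs → all inputs occur → occurs.
Detection branch fails [AND]: Insulated joint trips=occurs, Auxiliary signal lamp lost=not, Secondary track relay 2 faulted=occurs, North axle counter 2 is inoperative=occurs → not all inputs occur → does not occur.
Rail signal shows false clear [OR]: Signal drive unavailable=occurs, Detection branch fails=not → at least one input occurs → occurs.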